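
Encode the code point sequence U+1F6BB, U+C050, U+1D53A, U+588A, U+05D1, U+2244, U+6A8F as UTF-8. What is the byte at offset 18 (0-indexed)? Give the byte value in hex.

0x84

U+1F6BB → 4-byte form F0 9F 9A BB at offsets 0–3.
U+C050 → 3-byte form EC 81 90 at offsets 4–6.
U+1D53A → 4-byte form F0 9D 94 BA at offsets 7–10.
U+588A → 3-byte form E5 A2 8A at offsets 11–13.
U+05D1 → 2-byte form D7 91 at offsets 14–15.
U+2244 → 3-byte form E2 89 84 at offsets 16–18.
Offset 18 falls in char 6's range; it's byte 3 of E2 89 84 = 0x84.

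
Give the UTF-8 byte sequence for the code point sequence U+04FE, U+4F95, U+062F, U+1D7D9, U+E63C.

U+04FE: 2-byte form → D3 BE.
U+4F95: 3-byte form → E4 BE 95.
U+062F: 2-byte form → D8 AF.
U+1D7D9: 4-byte form → F0 9D 9F 99.
U+E63C: 3-byte form → EE 98 BC.
Concatenated (14 bytes): D3 BE E4 BE 95 D8 AF F0 9D 9F 99 EE 98 BC.

D3 BE E4 BE 95 D8 AF F0 9D 9F 99 EE 98 BC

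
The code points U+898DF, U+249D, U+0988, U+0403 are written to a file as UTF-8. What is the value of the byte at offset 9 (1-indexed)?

0xA6

1-indexed offset 9 is 0-indexed offset 8.
U+898DF → 4-byte form F2 89 A3 9F at offsets 0–3.
U+249D → 3-byte form E2 92 9D at offsets 4–6.
U+0988 → 3-byte form E0 A6 88 at offsets 7–9.
Offset 8 falls in char 3's range; it's byte 2 of E0 A6 88 = 0xA6.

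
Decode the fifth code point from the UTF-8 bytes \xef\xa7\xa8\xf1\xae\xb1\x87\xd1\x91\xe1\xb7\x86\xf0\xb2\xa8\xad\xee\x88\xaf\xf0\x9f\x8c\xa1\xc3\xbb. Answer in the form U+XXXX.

Offset 0: leading byte 0xEF = 11101111 → 3-byte char #1 = EF A7 A8.
Offset 3: leading byte 0xF1 = 11110001 → 4-byte char #2 = F1 AE B1 87.
Offset 7: leading byte 0xD1 = 11010001 → 2-byte char #3 = D1 91.
Offset 9: leading byte 0xE1 = 11100001 → 3-byte char #4 = E1 B7 86.
Offset 12: leading byte 0xF0 = 11110000 → 4-byte char #5 = F0 B2 A8 AD.
Leading byte 0xF0 = 11110000 matches 11110xxx → 4-byte sequence.
Byte 1: 0xF0 = 11110000, payload 000 (3 bits).
Byte 2: 0xB2 = 10110010 (10xxxxxx ✓), payload 110010.
Byte 3: 0xA8 = 10101000 (10xxxxxx ✓), payload 101000.
Byte 4: 0xAD = 10101101 (10xxxxxx ✓), payload 101101.
Concatenate: 000110010101000101101 = 0x32A2D (21 bits → U+32A2D).

U+32A2D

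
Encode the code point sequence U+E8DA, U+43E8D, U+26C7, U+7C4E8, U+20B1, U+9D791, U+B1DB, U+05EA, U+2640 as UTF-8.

EE A3 9A F1 83 BA 8D E2 9B 87 F1 BC 93 A8 E2 82 B1 F2 9D 9E 91 EB 87 9B D7 AA E2 99 80

U+E8DA: 3-byte form → EE A3 9A.
U+43E8D: 4-byte form → F1 83 BA 8D.
U+26C7: 3-byte form → E2 9B 87.
U+7C4E8: 4-byte form → F1 BC 93 A8.
U+20B1: 3-byte form → E2 82 B1.
U+9D791: 4-byte form → F2 9D 9E 91.
U+B1DB: 3-byte form → EB 87 9B.
U+05EA: 2-byte form → D7 AA.
U+2640: 3-byte form → E2 99 80.
Concatenated (29 bytes): EE A3 9A F1 83 BA 8D E2 9B 87 F1 BC 93 A8 E2 82 B1 F2 9D 9E 91 EB 87 9B D7 AA E2 99 80.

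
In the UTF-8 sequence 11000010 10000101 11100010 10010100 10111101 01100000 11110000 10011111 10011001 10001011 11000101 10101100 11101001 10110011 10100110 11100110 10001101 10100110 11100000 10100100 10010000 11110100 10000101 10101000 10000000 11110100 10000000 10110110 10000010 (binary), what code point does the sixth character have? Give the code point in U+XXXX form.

U+9CE6

Offset 0: leading byte 0xC2 = 11000010 → 2-byte char #1 = C2 85.
Offset 2: leading byte 0xE2 = 11100010 → 3-byte char #2 = E2 94 BD.
Offset 5: leading byte 0x60 = 01100000 → 1-byte char #3 = 60.
Offset 6: leading byte 0xF0 = 11110000 → 4-byte char #4 = F0 9F 99 8B.
Offset 10: leading byte 0xC5 = 11000101 → 2-byte char #5 = C5 AC.
Offset 12: leading byte 0xE9 = 11101001 → 3-byte char #6 = E9 B3 A6.
Leading byte 0xE9 = 11101001 matches 1110xxxx → 3-byte sequence.
Byte 1: 0xE9 = 11101001, payload 1001 (4 bits).
Byte 2: 0xB3 = 10110011 (10xxxxxx ✓), payload 110011.
Byte 3: 0xA6 = 10100110 (10xxxxxx ✓), payload 100110.
Concatenate: 1001110011100110 = 0x9CE6 (16 bits → U+9CE6).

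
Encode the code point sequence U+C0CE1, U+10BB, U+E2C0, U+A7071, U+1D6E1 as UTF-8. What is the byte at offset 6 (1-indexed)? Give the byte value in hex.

1-indexed offset 6 is 0-indexed offset 5.
U+C0CE1 → 4-byte form F3 80 B3 A1 at offsets 0–3.
U+10BB → 3-byte form E1 82 BB at offsets 4–6.
Offset 5 falls in char 2's range; it's byte 2 of E1 82 BB = 0x82.

0x82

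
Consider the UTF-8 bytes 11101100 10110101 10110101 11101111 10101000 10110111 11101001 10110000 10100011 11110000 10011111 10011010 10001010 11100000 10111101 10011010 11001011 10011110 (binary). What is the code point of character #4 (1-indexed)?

Offset 0: leading byte 0xEC = 11101100 → 3-byte char #1 = EC B5 B5.
Offset 3: leading byte 0xEF = 11101111 → 3-byte char #2 = EF A8 B7.
Offset 6: leading byte 0xE9 = 11101001 → 3-byte char #3 = E9 B0 A3.
Offset 9: leading byte 0xF0 = 11110000 → 4-byte char #4 = F0 9F 9A 8A.
Leading byte 0xF0 = 11110000 matches 11110xxx → 4-byte sequence.
Byte 1: 0xF0 = 11110000, payload 000 (3 bits).
Byte 2: 0x9F = 10011111 (10xxxxxx ✓), payload 011111.
Byte 3: 0x9A = 10011010 (10xxxxxx ✓), payload 011010.
Byte 4: 0x8A = 10001010 (10xxxxxx ✓), payload 001010.
Concatenate: 000011111011010001010 = 0x1F68A (21 bits → U+1F68A).

U+1F68A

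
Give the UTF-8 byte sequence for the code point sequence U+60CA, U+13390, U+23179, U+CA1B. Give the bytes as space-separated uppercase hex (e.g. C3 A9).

U+60CA: 3-byte form → E6 83 8A.
U+13390: 4-byte form → F0 93 8E 90.
U+23179: 4-byte form → F0 A3 85 B9.
U+CA1B: 3-byte form → EC A8 9B.
Concatenated (14 bytes): E6 83 8A F0 93 8E 90 F0 A3 85 B9 EC A8 9B.

E6 83 8A F0 93 8E 90 F0 A3 85 B9 EC A8 9B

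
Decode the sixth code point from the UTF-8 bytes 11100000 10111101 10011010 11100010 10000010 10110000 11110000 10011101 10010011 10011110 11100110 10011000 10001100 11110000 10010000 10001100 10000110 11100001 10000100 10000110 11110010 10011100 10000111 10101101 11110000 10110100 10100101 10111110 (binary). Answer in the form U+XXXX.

U+1106

Offset 0: leading byte 0xE0 = 11100000 → 3-byte char #1 = E0 BD 9A.
Offset 3: leading byte 0xE2 = 11100010 → 3-byte char #2 = E2 82 B0.
Offset 6: leading byte 0xF0 = 11110000 → 4-byte char #3 = F0 9D 93 9E.
Offset 10: leading byte 0xE6 = 11100110 → 3-byte char #4 = E6 98 8C.
Offset 13: leading byte 0xF0 = 11110000 → 4-byte char #5 = F0 90 8C 86.
Offset 17: leading byte 0xE1 = 11100001 → 3-byte char #6 = E1 84 86.
Leading byte 0xE1 = 11100001 matches 1110xxxx → 3-byte sequence.
Byte 1: 0xE1 = 11100001, payload 0001 (4 bits).
Byte 2: 0x84 = 10000100 (10xxxxxx ✓), payload 000100.
Byte 3: 0x86 = 10000110 (10xxxxxx ✓), payload 000110.
Concatenate: 0001000100000110 = 0x1106 (16 bits → U+1106).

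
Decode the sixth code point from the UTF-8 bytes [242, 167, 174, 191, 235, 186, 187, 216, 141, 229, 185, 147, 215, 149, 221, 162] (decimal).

Offset 0: leading byte 0xF2 = 11110010 → 4-byte char #1 = F2 A7 AE BF.
Offset 4: leading byte 0xEB = 11101011 → 3-byte char #2 = EB BA BB.
Offset 7: leading byte 0xD8 = 11011000 → 2-byte char #3 = D8 8D.
Offset 9: leading byte 0xE5 = 11100101 → 3-byte char #4 = E5 B9 93.
Offset 12: leading byte 0xD7 = 11010111 → 2-byte char #5 = D7 95.
Offset 14: leading byte 0xDD = 11011101 → 2-byte char #6 = DD A2.
Leading byte 0xDD = 11011101 matches 110xxxxx → 2-byte sequence.
Byte 1: 0xDD = 11011101, payload 11101 (5 bits).
Byte 2: 0xA2 = 10100010 (10xxxxxx ✓), payload 100010.
Concatenate: 11101100010 = 0x762 (11 bits → U+0762).

U+0762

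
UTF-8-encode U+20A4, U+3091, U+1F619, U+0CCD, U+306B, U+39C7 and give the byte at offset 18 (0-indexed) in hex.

0x87

U+20A4 → 3-byte form E2 82 A4 at offsets 0–2.
U+3091 → 3-byte form E3 82 91 at offsets 3–5.
U+1F619 → 4-byte form F0 9F 98 99 at offsets 6–9.
U+0CCD → 3-byte form E0 B3 8D at offsets 10–12.
U+306B → 3-byte form E3 81 AB at offsets 13–15.
U+39C7 → 3-byte form E3 A7 87 at offsets 16–18.
Offset 18 falls in char 6's range; it's byte 3 of E3 A7 87 = 0x87.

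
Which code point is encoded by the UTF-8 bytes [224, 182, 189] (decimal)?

U+0DBD

Leading byte 0xE0 = 11100000 matches 1110xxxx → 3-byte sequence.
Byte 1: 0xE0 = 11100000, payload 0000 (4 bits).
Byte 2: 0xB6 = 10110110 (10xxxxxx ✓), payload 110110.
Byte 3: 0xBD = 10111101 (10xxxxxx ✓), payload 111101.
Concatenate: 0000110110111101 = 0xDBD (16 bits → U+0DBD).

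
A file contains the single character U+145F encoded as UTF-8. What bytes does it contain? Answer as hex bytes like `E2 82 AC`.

U+145F = 0x145F = 5215 decimal. In range U+0800–U+FFFF → 3-byte form: 1110xxxx 10xxxxxx 10xxxxxx.
Binary (16 bits): 0001010001011111.
Split 4+6+6: 0001 | 010001 | 011111.
Byte 1: 11100001 = 0xE1.
Byte 2: 10010001 = 0x91.
Byte 3: 10011111 = 0x9F.

E1 91 9F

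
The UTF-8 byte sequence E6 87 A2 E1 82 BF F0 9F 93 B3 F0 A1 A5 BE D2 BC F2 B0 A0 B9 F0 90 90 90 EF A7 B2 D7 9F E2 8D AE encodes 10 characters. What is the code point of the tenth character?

U+236E

Offset 0: leading byte 0xE6 = 11100110 → 3-byte char #1 = E6 87 A2.
Offset 3: leading byte 0xE1 = 11100001 → 3-byte char #2 = E1 82 BF.
Offset 6: leading byte 0xF0 = 11110000 → 4-byte char #3 = F0 9F 93 B3.
Offset 10: leading byte 0xF0 = 11110000 → 4-byte char #4 = F0 A1 A5 BE.
Offset 14: leading byte 0xD2 = 11010010 → 2-byte char #5 = D2 BC.
Offset 16: leading byte 0xF2 = 11110010 → 4-byte char #6 = F2 B0 A0 B9.
Offset 20: leading byte 0xF0 = 11110000 → 4-byte char #7 = F0 90 90 90.
Offset 24: leading byte 0xEF = 11101111 → 3-byte char #8 = EF A7 B2.
Offset 27: leading byte 0xD7 = 11010111 → 2-byte char #9 = D7 9F.
Offset 29: leading byte 0xE2 = 11100010 → 3-byte char #10 = E2 8D AE.
Leading byte 0xE2 = 11100010 matches 1110xxxx → 3-byte sequence.
Byte 1: 0xE2 = 11100010, payload 0010 (4 bits).
Byte 2: 0x8D = 10001101 (10xxxxxx ✓), payload 001101.
Byte 3: 0xAE = 10101110 (10xxxxxx ✓), payload 101110.
Concatenate: 0010001101101110 = 0x236E (16 bits → U+236E).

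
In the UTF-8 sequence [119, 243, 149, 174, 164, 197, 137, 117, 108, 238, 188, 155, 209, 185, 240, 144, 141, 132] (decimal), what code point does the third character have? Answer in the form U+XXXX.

Offset 0: leading byte 0x77 = 01110111 → 1-byte char #1 = 77.
Offset 1: leading byte 0xF3 = 11110011 → 4-byte char #2 = F3 95 AE A4.
Offset 5: leading byte 0xC5 = 11000101 → 2-byte char #3 = C5 89.
Leading byte 0xC5 = 11000101 matches 110xxxxx → 2-byte sequence.
Byte 1: 0xC5 = 11000101, payload 00101 (5 bits).
Byte 2: 0x89 = 10001001 (10xxxxxx ✓), payload 001001.
Concatenate: 00101001001 = 0x149 (11 bits → U+0149).

U+0149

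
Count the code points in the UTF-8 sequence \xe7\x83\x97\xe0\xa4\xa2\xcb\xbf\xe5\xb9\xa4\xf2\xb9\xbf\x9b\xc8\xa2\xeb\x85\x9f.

7

Byte at offset 0: 0xE7 = 11100111 → 3-byte char (#1). Advance 3.
Byte at offset 3: 0xE0 = 11100000 → 3-byte char (#2). Advance 3.
Byte at offset 6: 0xCB = 11001011 → 2-byte char (#3). Advance 2.
Byte at offset 8: 0xE5 = 11100101 → 3-byte char (#4). Advance 3.
Byte at offset 11: 0xF2 = 11110010 → 4-byte char (#5). Advance 4.
Byte at offset 15: 0xC8 = 11001000 → 2-byte char (#6). Advance 2.
Byte at offset 17: 0xEB = 11101011 → 3-byte char (#7). Advance 3.
Reached end at offset 20 after 7 code points.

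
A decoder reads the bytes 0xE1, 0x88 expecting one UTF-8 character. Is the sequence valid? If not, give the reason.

invalid (sequence truncated)

Leading byte 0xE1 = 11100001 → 3-byte form, but only 2 bytes are present.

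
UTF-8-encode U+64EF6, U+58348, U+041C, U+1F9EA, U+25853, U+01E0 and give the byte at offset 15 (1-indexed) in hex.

1-indexed offset 15 is 0-indexed offset 14.
U+64EF6 → 4-byte form F1 A4 BB B6 at offsets 0–3.
U+58348 → 4-byte form F1 98 8D 88 at offsets 4–7.
U+041C → 2-byte form D0 9C at offsets 8–9.
U+1F9EA → 4-byte form F0 9F A7 AA at offsets 10–13.
U+25853 → 4-byte form F0 A5 A1 93 at offsets 14–17.
Offset 14 falls in char 5's range; it's byte 1 of F0 A5 A1 93 = 0xF0.

0xF0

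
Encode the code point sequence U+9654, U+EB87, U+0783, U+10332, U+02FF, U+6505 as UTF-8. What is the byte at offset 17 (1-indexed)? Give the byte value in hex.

1-indexed offset 17 is 0-indexed offset 16.
U+9654 → 3-byte form E9 99 94 at offsets 0–2.
U+EB87 → 3-byte form EE AE 87 at offsets 3–5.
U+0783 → 2-byte form DE 83 at offsets 6–7.
U+10332 → 4-byte form F0 90 8C B2 at offsets 8–11.
U+02FF → 2-byte form CB BF at offsets 12–13.
U+6505 → 3-byte form E6 94 85 at offsets 14–16.
Offset 16 falls in char 6's range; it's byte 3 of E6 94 85 = 0x85.

0x85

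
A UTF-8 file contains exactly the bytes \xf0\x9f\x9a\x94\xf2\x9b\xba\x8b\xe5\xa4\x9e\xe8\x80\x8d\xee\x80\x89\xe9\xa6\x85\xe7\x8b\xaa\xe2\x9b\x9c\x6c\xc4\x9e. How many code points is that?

10

Byte at offset 0: 0xF0 = 11110000 → 4-byte char (#1). Advance 4.
Byte at offset 4: 0xF2 = 11110010 → 4-byte char (#2). Advance 4.
Byte at offset 8: 0xE5 = 11100101 → 3-byte char (#3). Advance 3.
Byte at offset 11: 0xE8 = 11101000 → 3-byte char (#4). Advance 3.
Byte at offset 14: 0xEE = 11101110 → 3-byte char (#5). Advance 3.
Byte at offset 17: 0xE9 = 11101001 → 3-byte char (#6). Advance 3.
Byte at offset 20: 0xE7 = 11100111 → 3-byte char (#7). Advance 3.
Byte at offset 23: 0xE2 = 11100010 → 3-byte char (#8). Advance 3.
Byte at offset 26: 0x6C = 01101100 → 1-byte char (#9). Advance 1.
Byte at offset 27: 0xC4 = 11000100 → 2-byte char (#10). Advance 2.
Reached end at offset 29 after 10 code points.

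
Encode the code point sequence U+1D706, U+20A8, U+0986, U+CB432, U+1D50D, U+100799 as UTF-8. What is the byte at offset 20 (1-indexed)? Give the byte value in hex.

1-indexed offset 20 is 0-indexed offset 19.
U+1D706 → 4-byte form F0 9D 9C 86 at offsets 0–3.
U+20A8 → 3-byte form E2 82 A8 at offsets 4–6.
U+0986 → 3-byte form E0 A6 86 at offsets 7–9.
U+CB432 → 4-byte form F3 8B 90 B2 at offsets 10–13.
U+1D50D → 4-byte form F0 9D 94 8D at offsets 14–17.
U+100799 → 4-byte form F4 80 9E 99 at offsets 18–21.
Offset 19 falls in char 6's range; it's byte 2 of F4 80 9E 99 = 0x80.

0x80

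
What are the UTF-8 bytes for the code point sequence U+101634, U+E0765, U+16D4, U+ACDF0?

U+101634: 4-byte form → F4 81 98 B4.
U+E0765: 4-byte form → F3 A0 9D A5.
U+16D4: 3-byte form → E1 9B 94.
U+ACDF0: 4-byte form → F2 AC B7 B0.
Concatenated (15 bytes): F4 81 98 B4 F3 A0 9D A5 E1 9B 94 F2 AC B7 B0.

F4 81 98 B4 F3 A0 9D A5 E1 9B 94 F2 AC B7 B0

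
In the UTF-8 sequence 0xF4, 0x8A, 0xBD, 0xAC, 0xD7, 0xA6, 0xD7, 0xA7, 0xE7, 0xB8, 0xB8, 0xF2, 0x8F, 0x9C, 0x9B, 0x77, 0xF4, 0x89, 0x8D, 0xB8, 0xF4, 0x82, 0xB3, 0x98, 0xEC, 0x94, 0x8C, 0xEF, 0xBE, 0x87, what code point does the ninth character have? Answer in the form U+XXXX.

U+C50C

Offset 0: leading byte 0xF4 = 11110100 → 4-byte char #1 = F4 8A BD AC.
Offset 4: leading byte 0xD7 = 11010111 → 2-byte char #2 = D7 A6.
Offset 6: leading byte 0xD7 = 11010111 → 2-byte char #3 = D7 A7.
Offset 8: leading byte 0xE7 = 11100111 → 3-byte char #4 = E7 B8 B8.
Offset 11: leading byte 0xF2 = 11110010 → 4-byte char #5 = F2 8F 9C 9B.
Offset 15: leading byte 0x77 = 01110111 → 1-byte char #6 = 77.
Offset 16: leading byte 0xF4 = 11110100 → 4-byte char #7 = F4 89 8D B8.
Offset 20: leading byte 0xF4 = 11110100 → 4-byte char #8 = F4 82 B3 98.
Offset 24: leading byte 0xEC = 11101100 → 3-byte char #9 = EC 94 8C.
Leading byte 0xEC = 11101100 matches 1110xxxx → 3-byte sequence.
Byte 1: 0xEC = 11101100, payload 1100 (4 bits).
Byte 2: 0x94 = 10010100 (10xxxxxx ✓), payload 010100.
Byte 3: 0x8C = 10001100 (10xxxxxx ✓), payload 001100.
Concatenate: 1100010100001100 = 0xC50C (16 bits → U+C50C).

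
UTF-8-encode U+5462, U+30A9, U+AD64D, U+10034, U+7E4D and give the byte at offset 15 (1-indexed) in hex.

1-indexed offset 15 is 0-indexed offset 14.
U+5462 → 3-byte form E5 91 A2 at offsets 0–2.
U+30A9 → 3-byte form E3 82 A9 at offsets 3–5.
U+AD64D → 4-byte form F2 AD 99 8D at offsets 6–9.
U+10034 → 4-byte form F0 90 80 B4 at offsets 10–13.
U+7E4D → 3-byte form E7 B9 8D at offsets 14–16.
Offset 14 falls in char 5's range; it's byte 1 of E7 B9 8D = 0xE7.

0xE7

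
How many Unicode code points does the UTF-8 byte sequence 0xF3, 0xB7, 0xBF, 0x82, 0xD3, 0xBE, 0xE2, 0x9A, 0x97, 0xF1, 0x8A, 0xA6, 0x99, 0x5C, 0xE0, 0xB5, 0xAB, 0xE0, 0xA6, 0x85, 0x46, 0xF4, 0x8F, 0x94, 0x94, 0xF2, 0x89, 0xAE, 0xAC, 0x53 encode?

Byte at offset 0: 0xF3 = 11110011 → 4-byte char (#1). Advance 4.
Byte at offset 4: 0xD3 = 11010011 → 2-byte char (#2). Advance 2.
Byte at offset 6: 0xE2 = 11100010 → 3-byte char (#3). Advance 3.
Byte at offset 9: 0xF1 = 11110001 → 4-byte char (#4). Advance 4.
Byte at offset 13: 0x5C = 01011100 → 1-byte char (#5). Advance 1.
Byte at offset 14: 0xE0 = 11100000 → 3-byte char (#6). Advance 3.
Byte at offset 17: 0xE0 = 11100000 → 3-byte char (#7). Advance 3.
Byte at offset 20: 0x46 = 01000110 → 1-byte char (#8). Advance 1.
Byte at offset 21: 0xF4 = 11110100 → 4-byte char (#9). Advance 4.
Byte at offset 25: 0xF2 = 11110010 → 4-byte char (#10). Advance 4.
Byte at offset 29: 0x53 = 01010011 → 1-byte char (#11). Advance 1.
Reached end at offset 30 after 11 code points.

11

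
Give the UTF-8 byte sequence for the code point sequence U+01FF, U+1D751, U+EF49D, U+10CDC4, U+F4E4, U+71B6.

U+01FF: 2-byte form → C7 BF.
U+1D751: 4-byte form → F0 9D 9D 91.
U+EF49D: 4-byte form → F3 AF 92 9D.
U+10CDC4: 4-byte form → F4 8C B7 84.
U+F4E4: 3-byte form → EF 93 A4.
U+71B6: 3-byte form → E7 86 B6.
Concatenated (20 bytes): C7 BF F0 9D 9D 91 F3 AF 92 9D F4 8C B7 84 EF 93 A4 E7 86 B6.

C7 BF F0 9D 9D 91 F3 AF 92 9D F4 8C B7 84 EF 93 A4 E7 86 B6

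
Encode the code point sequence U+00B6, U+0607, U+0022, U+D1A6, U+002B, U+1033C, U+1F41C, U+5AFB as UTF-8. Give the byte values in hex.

U+00B6: 2-byte form → C2 B6.
U+0607: 2-byte form → D8 87.
U+0022: 1-byte form → 22.
U+D1A6: 3-byte form → ED 86 A6.
U+002B: 1-byte form → 2B.
U+1033C: 4-byte form → F0 90 8C BC.
U+1F41C: 4-byte form → F0 9F 90 9C.
U+5AFB: 3-byte form → E5 AB BB.
Concatenated (20 bytes): C2 B6 D8 87 22 ED 86 A6 2B F0 90 8C BC F0 9F 90 9C E5 AB BB.

C2 B6 D8 87 22 ED 86 A6 2B F0 90 8C BC F0 9F 90 9C E5 AB BB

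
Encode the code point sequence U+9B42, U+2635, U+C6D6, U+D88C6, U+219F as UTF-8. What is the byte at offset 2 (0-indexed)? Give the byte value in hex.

U+9B42 → 3-byte form E9 AD 82 at offsets 0–2.
Offset 2 falls in char 1's range; it's byte 3 of E9 AD 82 = 0x82.

0x82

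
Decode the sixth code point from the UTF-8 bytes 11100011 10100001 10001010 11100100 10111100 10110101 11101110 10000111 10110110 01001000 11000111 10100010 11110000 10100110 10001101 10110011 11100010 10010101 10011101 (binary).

Offset 0: leading byte 0xE3 = 11100011 → 3-byte char #1 = E3 A1 8A.
Offset 3: leading byte 0xE4 = 11100100 → 3-byte char #2 = E4 BC B5.
Offset 6: leading byte 0xEE = 11101110 → 3-byte char #3 = EE 87 B6.
Offset 9: leading byte 0x48 = 01001000 → 1-byte char #4 = 48.
Offset 10: leading byte 0xC7 = 11000111 → 2-byte char #5 = C7 A2.
Offset 12: leading byte 0xF0 = 11110000 → 4-byte char #6 = F0 A6 8D B3.
Leading byte 0xF0 = 11110000 matches 11110xxx → 4-byte sequence.
Byte 1: 0xF0 = 11110000, payload 000 (3 bits).
Byte 2: 0xA6 = 10100110 (10xxxxxx ✓), payload 100110.
Byte 3: 0x8D = 10001101 (10xxxxxx ✓), payload 001101.
Byte 4: 0xB3 = 10110011 (10xxxxxx ✓), payload 110011.
Concatenate: 000100110001101110011 = 0x26373 (21 bits → U+26373).

U+26373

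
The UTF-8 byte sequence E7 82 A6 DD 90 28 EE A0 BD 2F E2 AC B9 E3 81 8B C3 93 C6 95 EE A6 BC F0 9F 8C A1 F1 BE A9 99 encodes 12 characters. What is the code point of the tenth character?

U+E9BC

Offset 0: leading byte 0xE7 = 11100111 → 3-byte char #1 = E7 82 A6.
Offset 3: leading byte 0xDD = 11011101 → 2-byte char #2 = DD 90.
Offset 5: leading byte 0x28 = 00101000 → 1-byte char #3 = 28.
Offset 6: leading byte 0xEE = 11101110 → 3-byte char #4 = EE A0 BD.
Offset 9: leading byte 0x2F = 00101111 → 1-byte char #5 = 2F.
Offset 10: leading byte 0xE2 = 11100010 → 3-byte char #6 = E2 AC B9.
Offset 13: leading byte 0xE3 = 11100011 → 3-byte char #7 = E3 81 8B.
Offset 16: leading byte 0xC3 = 11000011 → 2-byte char #8 = C3 93.
Offset 18: leading byte 0xC6 = 11000110 → 2-byte char #9 = C6 95.
Offset 20: leading byte 0xEE = 11101110 → 3-byte char #10 = EE A6 BC.
Leading byte 0xEE = 11101110 matches 1110xxxx → 3-byte sequence.
Byte 1: 0xEE = 11101110, payload 1110 (4 bits).
Byte 2: 0xA6 = 10100110 (10xxxxxx ✓), payload 100110.
Byte 3: 0xBC = 10111100 (10xxxxxx ✓), payload 111100.
Concatenate: 1110100110111100 = 0xE9BC (16 bits → U+E9BC).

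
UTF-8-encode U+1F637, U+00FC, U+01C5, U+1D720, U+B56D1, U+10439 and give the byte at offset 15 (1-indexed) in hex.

0x9B

1-indexed offset 15 is 0-indexed offset 14.
U+1F637 → 4-byte form F0 9F 98 B7 at offsets 0–3.
U+00FC → 2-byte form C3 BC at offsets 4–5.
U+01C5 → 2-byte form C7 85 at offsets 6–7.
U+1D720 → 4-byte form F0 9D 9C A0 at offsets 8–11.
U+B56D1 → 4-byte form F2 B5 9B 91 at offsets 12–15.
Offset 14 falls in char 5's range; it's byte 3 of F2 B5 9B 91 = 0x9B.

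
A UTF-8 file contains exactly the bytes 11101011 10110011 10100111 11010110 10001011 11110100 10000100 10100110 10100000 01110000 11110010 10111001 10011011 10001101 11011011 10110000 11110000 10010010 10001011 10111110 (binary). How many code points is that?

Byte at offset 0: 0xEB = 11101011 → 3-byte char (#1). Advance 3.
Byte at offset 3: 0xD6 = 11010110 → 2-byte char (#2). Advance 2.
Byte at offset 5: 0xF4 = 11110100 → 4-byte char (#3). Advance 4.
Byte at offset 9: 0x70 = 01110000 → 1-byte char (#4). Advance 1.
Byte at offset 10: 0xF2 = 11110010 → 4-byte char (#5). Advance 4.
Byte at offset 14: 0xDB = 11011011 → 2-byte char (#6). Advance 2.
Byte at offset 16: 0xF0 = 11110000 → 4-byte char (#7). Advance 4.
Reached end at offset 20 after 7 code points.

7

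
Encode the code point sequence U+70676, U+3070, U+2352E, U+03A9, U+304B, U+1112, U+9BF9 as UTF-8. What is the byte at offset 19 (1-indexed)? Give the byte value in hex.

1-indexed offset 19 is 0-indexed offset 18.
U+70676 → 4-byte form F1 B0 99 B6 at offsets 0–3.
U+3070 → 3-byte form E3 81 B0 at offsets 4–6.
U+2352E → 4-byte form F0 A3 94 AE at offsets 7–10.
U+03A9 → 2-byte form CE A9 at offsets 11–12.
U+304B → 3-byte form E3 81 8B at offsets 13–15.
U+1112 → 3-byte form E1 84 92 at offsets 16–18.
Offset 18 falls in char 6's range; it's byte 3 of E1 84 92 = 0x92.

0x92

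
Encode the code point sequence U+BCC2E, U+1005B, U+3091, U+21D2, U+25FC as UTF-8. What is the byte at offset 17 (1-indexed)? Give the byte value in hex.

0xBC

1-indexed offset 17 is 0-indexed offset 16.
U+BCC2E → 4-byte form F2 BC B0 AE at offsets 0–3.
U+1005B → 4-byte form F0 90 81 9B at offsets 4–7.
U+3091 → 3-byte form E3 82 91 at offsets 8–10.
U+21D2 → 3-byte form E2 87 92 at offsets 11–13.
U+25FC → 3-byte form E2 97 BC at offsets 14–16.
Offset 16 falls in char 5's range; it's byte 3 of E2 97 BC = 0xBC.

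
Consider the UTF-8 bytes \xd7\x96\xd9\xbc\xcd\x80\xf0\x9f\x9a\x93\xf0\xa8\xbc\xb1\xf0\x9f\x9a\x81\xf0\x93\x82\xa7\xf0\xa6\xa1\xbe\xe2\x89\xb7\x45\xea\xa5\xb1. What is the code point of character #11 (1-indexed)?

Offset 0: leading byte 0xD7 = 11010111 → 2-byte char #1 = D7 96.
Offset 2: leading byte 0xD9 = 11011001 → 2-byte char #2 = D9 BC.
Offset 4: leading byte 0xCD = 11001101 → 2-byte char #3 = CD 80.
Offset 6: leading byte 0xF0 = 11110000 → 4-byte char #4 = F0 9F 9A 93.
Offset 10: leading byte 0xF0 = 11110000 → 4-byte char #5 = F0 A8 BC B1.
Offset 14: leading byte 0xF0 = 11110000 → 4-byte char #6 = F0 9F 9A 81.
Offset 18: leading byte 0xF0 = 11110000 → 4-byte char #7 = F0 93 82 A7.
Offset 22: leading byte 0xF0 = 11110000 → 4-byte char #8 = F0 A6 A1 BE.
Offset 26: leading byte 0xE2 = 11100010 → 3-byte char #9 = E2 89 B7.
Offset 29: leading byte 0x45 = 01000101 → 1-byte char #10 = 45.
Offset 30: leading byte 0xEA = 11101010 → 3-byte char #11 = EA A5 B1.
Leading byte 0xEA = 11101010 matches 1110xxxx → 3-byte sequence.
Byte 1: 0xEA = 11101010, payload 1010 (4 bits).
Byte 2: 0xA5 = 10100101 (10xxxxxx ✓), payload 100101.
Byte 3: 0xB1 = 10110001 (10xxxxxx ✓), payload 110001.
Concatenate: 1010100101110001 = 0xA971 (16 bits → U+A971).

U+A971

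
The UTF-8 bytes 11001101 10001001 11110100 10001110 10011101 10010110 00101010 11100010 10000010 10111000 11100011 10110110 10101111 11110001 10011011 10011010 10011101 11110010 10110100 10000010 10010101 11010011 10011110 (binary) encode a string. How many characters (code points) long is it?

Byte at offset 0: 0xCD = 11001101 → 2-byte char (#1). Advance 2.
Byte at offset 2: 0xF4 = 11110100 → 4-byte char (#2). Advance 4.
Byte at offset 6: 0x2A = 00101010 → 1-byte char (#3). Advance 1.
Byte at offset 7: 0xE2 = 11100010 → 3-byte char (#4). Advance 3.
Byte at offset 10: 0xE3 = 11100011 → 3-byte char (#5). Advance 3.
Byte at offset 13: 0xF1 = 11110001 → 4-byte char (#6). Advance 4.
Byte at offset 17: 0xF2 = 11110010 → 4-byte char (#7). Advance 4.
Byte at offset 21: 0xD3 = 11010011 → 2-byte char (#8). Advance 2.
Reached end at offset 23 after 8 code points.

8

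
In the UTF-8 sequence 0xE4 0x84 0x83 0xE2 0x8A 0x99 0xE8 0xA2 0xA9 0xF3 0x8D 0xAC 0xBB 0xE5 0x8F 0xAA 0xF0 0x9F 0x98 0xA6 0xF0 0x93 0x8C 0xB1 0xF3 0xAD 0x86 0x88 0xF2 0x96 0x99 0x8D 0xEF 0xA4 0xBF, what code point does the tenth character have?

U+F93F

Offset 0: leading byte 0xE4 = 11100100 → 3-byte char #1 = E4 84 83.
Offset 3: leading byte 0xE2 = 11100010 → 3-byte char #2 = E2 8A 99.
Offset 6: leading byte 0xE8 = 11101000 → 3-byte char #3 = E8 A2 A9.
Offset 9: leading byte 0xF3 = 11110011 → 4-byte char #4 = F3 8D AC BB.
Offset 13: leading byte 0xE5 = 11100101 → 3-byte char #5 = E5 8F AA.
Offset 16: leading byte 0xF0 = 11110000 → 4-byte char #6 = F0 9F 98 A6.
Offset 20: leading byte 0xF0 = 11110000 → 4-byte char #7 = F0 93 8C B1.
Offset 24: leading byte 0xF3 = 11110011 → 4-byte char #8 = F3 AD 86 88.
Offset 28: leading byte 0xF2 = 11110010 → 4-byte char #9 = F2 96 99 8D.
Offset 32: leading byte 0xEF = 11101111 → 3-byte char #10 = EF A4 BF.
Leading byte 0xEF = 11101111 matches 1110xxxx → 3-byte sequence.
Byte 1: 0xEF = 11101111, payload 1111 (4 bits).
Byte 2: 0xA4 = 10100100 (10xxxxxx ✓), payload 100100.
Byte 3: 0xBF = 10111111 (10xxxxxx ✓), payload 111111.
Concatenate: 1111100100111111 = 0xF93F (16 bits → U+F93F).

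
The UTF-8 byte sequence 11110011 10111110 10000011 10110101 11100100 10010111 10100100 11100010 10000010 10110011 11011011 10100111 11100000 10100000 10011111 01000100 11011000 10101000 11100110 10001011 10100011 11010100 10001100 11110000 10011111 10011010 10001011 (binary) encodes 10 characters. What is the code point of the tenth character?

Offset 0: leading byte 0xF3 = 11110011 → 4-byte char #1 = F3 BE 83 B5.
Offset 4: leading byte 0xE4 = 11100100 → 3-byte char #2 = E4 97 A4.
Offset 7: leading byte 0xE2 = 11100010 → 3-byte char #3 = E2 82 B3.
Offset 10: leading byte 0xDB = 11011011 → 2-byte char #4 = DB A7.
Offset 12: leading byte 0xE0 = 11100000 → 3-byte char #5 = E0 A0 9F.
Offset 15: leading byte 0x44 = 01000100 → 1-byte char #6 = 44.
Offset 16: leading byte 0xD8 = 11011000 → 2-byte char #7 = D8 A8.
Offset 18: leading byte 0xE6 = 11100110 → 3-byte char #8 = E6 8B A3.
Offset 21: leading byte 0xD4 = 11010100 → 2-byte char #9 = D4 8C.
Offset 23: leading byte 0xF0 = 11110000 → 4-byte char #10 = F0 9F 9A 8B.
Leading byte 0xF0 = 11110000 matches 11110xxx → 4-byte sequence.
Byte 1: 0xF0 = 11110000, payload 000 (3 bits).
Byte 2: 0x9F = 10011111 (10xxxxxx ✓), payload 011111.
Byte 3: 0x9A = 10011010 (10xxxxxx ✓), payload 011010.
Byte 4: 0x8B = 10001011 (10xxxxxx ✓), payload 001011.
Concatenate: 000011111011010001011 = 0x1F68B (21 bits → U+1F68B).

U+1F68B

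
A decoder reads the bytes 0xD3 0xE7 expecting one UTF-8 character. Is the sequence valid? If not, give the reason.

invalid (non-continuation byte where continuation expected)

Leading byte 0xD3 = 11010011 → 2-byte form.
Byte 2 is 0xE7 = 11100111, which is not 10xxxxxx — expected a continuation byte.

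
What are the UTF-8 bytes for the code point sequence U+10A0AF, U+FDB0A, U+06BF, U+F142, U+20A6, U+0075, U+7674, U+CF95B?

F4 8A 82 AF F3 BD AC 8A DA BF EF 85 82 E2 82 A6 75 E7 99 B4 F3 8F A5 9B

U+10A0AF: 4-byte form → F4 8A 82 AF.
U+FDB0A: 4-byte form → F3 BD AC 8A.
U+06BF: 2-byte form → DA BF.
U+F142: 3-byte form → EF 85 82.
U+20A6: 3-byte form → E2 82 A6.
U+0075: 1-byte form → 75.
U+7674: 3-byte form → E7 99 B4.
U+CF95B: 4-byte form → F3 8F A5 9B.
Concatenated (24 bytes): F4 8A 82 AF F3 BD AC 8A DA BF EF 85 82 E2 82 A6 75 E7 99 B4 F3 8F A5 9B.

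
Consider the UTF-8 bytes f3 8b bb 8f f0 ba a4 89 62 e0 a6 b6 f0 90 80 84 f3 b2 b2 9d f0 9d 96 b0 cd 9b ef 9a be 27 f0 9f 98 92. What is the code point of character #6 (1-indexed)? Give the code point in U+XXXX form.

U+F2C9D

Offset 0: leading byte 0xF3 = 11110011 → 4-byte char #1 = F3 8B BB 8F.
Offset 4: leading byte 0xF0 = 11110000 → 4-byte char #2 = F0 BA A4 89.
Offset 8: leading byte 0x62 = 01100010 → 1-byte char #3 = 62.
Offset 9: leading byte 0xE0 = 11100000 → 3-byte char #4 = E0 A6 B6.
Offset 12: leading byte 0xF0 = 11110000 → 4-byte char #5 = F0 90 80 84.
Offset 16: leading byte 0xF3 = 11110011 → 4-byte char #6 = F3 B2 B2 9D.
Leading byte 0xF3 = 11110011 matches 11110xxx → 4-byte sequence.
Byte 1: 0xF3 = 11110011, payload 011 (3 bits).
Byte 2: 0xB2 = 10110010 (10xxxxxx ✓), payload 110010.
Byte 3: 0xB2 = 10110010 (10xxxxxx ✓), payload 110010.
Byte 4: 0x9D = 10011101 (10xxxxxx ✓), payload 011101.
Concatenate: 011110010110010011101 = 0xF2C9D (21 bits → U+F2C9D).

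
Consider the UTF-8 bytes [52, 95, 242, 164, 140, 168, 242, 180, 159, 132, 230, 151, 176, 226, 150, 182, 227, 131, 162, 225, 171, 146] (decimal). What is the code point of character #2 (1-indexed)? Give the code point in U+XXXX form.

U+005F

Offset 0: leading byte 0x34 = 00110100 → 1-byte char #1 = 34.
Offset 1: leading byte 0x5F = 01011111 → 1-byte char #2 = 5F.
Leading byte 0x5F = 01011111 matches 0xxxxxxx → 1-byte sequence.
Byte 1: 0x5F = 01011111, payload 1011111 (7 bits).
Concatenate: 1011111 = 0x5F (7 bits → U+005F).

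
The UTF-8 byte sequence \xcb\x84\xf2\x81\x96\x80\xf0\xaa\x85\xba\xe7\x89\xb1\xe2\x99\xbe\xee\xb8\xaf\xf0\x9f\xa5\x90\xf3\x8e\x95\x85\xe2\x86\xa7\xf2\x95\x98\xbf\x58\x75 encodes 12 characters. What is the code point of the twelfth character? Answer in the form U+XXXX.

Offset 0: leading byte 0xCB = 11001011 → 2-byte char #1 = CB 84.
Offset 2: leading byte 0xF2 = 11110010 → 4-byte char #2 = F2 81 96 80.
Offset 6: leading byte 0xF0 = 11110000 → 4-byte char #3 = F0 AA 85 BA.
Offset 10: leading byte 0xE7 = 11100111 → 3-byte char #4 = E7 89 B1.
Offset 13: leading byte 0xE2 = 11100010 → 3-byte char #5 = E2 99 BE.
Offset 16: leading byte 0xEE = 11101110 → 3-byte char #6 = EE B8 AF.
Offset 19: leading byte 0xF0 = 11110000 → 4-byte char #7 = F0 9F A5 90.
Offset 23: leading byte 0xF3 = 11110011 → 4-byte char #8 = F3 8E 95 85.
Offset 27: leading byte 0xE2 = 11100010 → 3-byte char #9 = E2 86 A7.
Offset 30: leading byte 0xF2 = 11110010 → 4-byte char #10 = F2 95 98 BF.
Offset 34: leading byte 0x58 = 01011000 → 1-byte char #11 = 58.
Offset 35: leading byte 0x75 = 01110101 → 1-byte char #12 = 75.
Leading byte 0x75 = 01110101 matches 0xxxxxxx → 1-byte sequence.
Byte 1: 0x75 = 01110101, payload 1110101 (7 bits).
Concatenate: 1110101 = 0x75 (7 bits → U+0075).

U+0075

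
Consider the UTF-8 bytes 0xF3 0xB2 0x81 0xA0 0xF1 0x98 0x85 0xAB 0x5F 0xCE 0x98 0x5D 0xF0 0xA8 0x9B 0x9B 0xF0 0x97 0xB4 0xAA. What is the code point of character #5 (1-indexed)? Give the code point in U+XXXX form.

U+005D

Offset 0: leading byte 0xF3 = 11110011 → 4-byte char #1 = F3 B2 81 A0.
Offset 4: leading byte 0xF1 = 11110001 → 4-byte char #2 = F1 98 85 AB.
Offset 8: leading byte 0x5F = 01011111 → 1-byte char #3 = 5F.
Offset 9: leading byte 0xCE = 11001110 → 2-byte char #4 = CE 98.
Offset 11: leading byte 0x5D = 01011101 → 1-byte char #5 = 5D.
Leading byte 0x5D = 01011101 matches 0xxxxxxx → 1-byte sequence.
Byte 1: 0x5D = 01011101, payload 1011101 (7 bits).
Concatenate: 1011101 = 0x5D (7 bits → U+005D).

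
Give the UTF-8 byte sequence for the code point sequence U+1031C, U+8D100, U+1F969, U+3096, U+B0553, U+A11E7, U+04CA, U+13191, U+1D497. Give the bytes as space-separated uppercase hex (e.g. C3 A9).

F0 90 8C 9C F2 8D 84 80 F0 9F A5 A9 E3 82 96 F2 B0 95 93 F2 A1 87 A7 D3 8A F0 93 86 91 F0 9D 92 97

U+1031C: 4-byte form → F0 90 8C 9C.
U+8D100: 4-byte form → F2 8D 84 80.
U+1F969: 4-byte form → F0 9F A5 A9.
U+3096: 3-byte form → E3 82 96.
U+B0553: 4-byte form → F2 B0 95 93.
U+A11E7: 4-byte form → F2 A1 87 A7.
U+04CA: 2-byte form → D3 8A.
U+13191: 4-byte form → F0 93 86 91.
U+1D497: 4-byte form → F0 9D 92 97.
Concatenated (33 bytes): F0 90 8C 9C F2 8D 84 80 F0 9F A5 A9 E3 82 96 F2 B0 95 93 F2 A1 87 A7 D3 8A F0 93 86 91 F0 9D 92 97.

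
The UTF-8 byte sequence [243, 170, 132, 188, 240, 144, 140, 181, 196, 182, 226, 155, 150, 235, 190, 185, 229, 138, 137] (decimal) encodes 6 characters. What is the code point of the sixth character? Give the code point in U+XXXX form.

Offset 0: leading byte 0xF3 = 11110011 → 4-byte char #1 = F3 AA 84 BC.
Offset 4: leading byte 0xF0 = 11110000 → 4-byte char #2 = F0 90 8C B5.
Offset 8: leading byte 0xC4 = 11000100 → 2-byte char #3 = C4 B6.
Offset 10: leading byte 0xE2 = 11100010 → 3-byte char #4 = E2 9B 96.
Offset 13: leading byte 0xEB = 11101011 → 3-byte char #5 = EB BE B9.
Offset 16: leading byte 0xE5 = 11100101 → 3-byte char #6 = E5 8A 89.
Leading byte 0xE5 = 11100101 matches 1110xxxx → 3-byte sequence.
Byte 1: 0xE5 = 11100101, payload 0101 (4 bits).
Byte 2: 0x8A = 10001010 (10xxxxxx ✓), payload 001010.
Byte 3: 0x89 = 10001001 (10xxxxxx ✓), payload 001001.
Concatenate: 0101001010001001 = 0x5289 (16 bits → U+5289).

U+5289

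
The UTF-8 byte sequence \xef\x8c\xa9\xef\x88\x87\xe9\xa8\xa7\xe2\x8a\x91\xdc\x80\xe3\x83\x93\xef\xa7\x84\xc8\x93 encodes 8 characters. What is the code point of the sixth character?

U+30D3

Offset 0: leading byte 0xEF = 11101111 → 3-byte char #1 = EF 8C A9.
Offset 3: leading byte 0xEF = 11101111 → 3-byte char #2 = EF 88 87.
Offset 6: leading byte 0xE9 = 11101001 → 3-byte char #3 = E9 A8 A7.
Offset 9: leading byte 0xE2 = 11100010 → 3-byte char #4 = E2 8A 91.
Offset 12: leading byte 0xDC = 11011100 → 2-byte char #5 = DC 80.
Offset 14: leading byte 0xE3 = 11100011 → 3-byte char #6 = E3 83 93.
Leading byte 0xE3 = 11100011 matches 1110xxxx → 3-byte sequence.
Byte 1: 0xE3 = 11100011, payload 0011 (4 bits).
Byte 2: 0x83 = 10000011 (10xxxxxx ✓), payload 000011.
Byte 3: 0x93 = 10010011 (10xxxxxx ✓), payload 010011.
Concatenate: 0011000011010011 = 0x30D3 (16 bits → U+30D3).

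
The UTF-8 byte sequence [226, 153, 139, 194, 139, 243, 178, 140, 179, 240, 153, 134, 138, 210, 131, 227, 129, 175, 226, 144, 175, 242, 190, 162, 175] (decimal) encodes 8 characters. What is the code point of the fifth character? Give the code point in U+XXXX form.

U+0483

Offset 0: leading byte 0xE2 = 11100010 → 3-byte char #1 = E2 99 8B.
Offset 3: leading byte 0xC2 = 11000010 → 2-byte char #2 = C2 8B.
Offset 5: leading byte 0xF3 = 11110011 → 4-byte char #3 = F3 B2 8C B3.
Offset 9: leading byte 0xF0 = 11110000 → 4-byte char #4 = F0 99 86 8A.
Offset 13: leading byte 0xD2 = 11010010 → 2-byte char #5 = D2 83.
Leading byte 0xD2 = 11010010 matches 110xxxxx → 2-byte sequence.
Byte 1: 0xD2 = 11010010, payload 10010 (5 bits).
Byte 2: 0x83 = 10000011 (10xxxxxx ✓), payload 000011.
Concatenate: 10010000011 = 0x483 (11 bits → U+0483).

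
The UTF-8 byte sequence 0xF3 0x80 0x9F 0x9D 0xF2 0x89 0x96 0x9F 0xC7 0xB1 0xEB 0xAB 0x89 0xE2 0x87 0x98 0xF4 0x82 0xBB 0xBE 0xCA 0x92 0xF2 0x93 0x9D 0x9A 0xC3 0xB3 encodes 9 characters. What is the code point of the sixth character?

U+102EFE

Offset 0: leading byte 0xF3 = 11110011 → 4-byte char #1 = F3 80 9F 9D.
Offset 4: leading byte 0xF2 = 11110010 → 4-byte char #2 = F2 89 96 9F.
Offset 8: leading byte 0xC7 = 11000111 → 2-byte char #3 = C7 B1.
Offset 10: leading byte 0xEB = 11101011 → 3-byte char #4 = EB AB 89.
Offset 13: leading byte 0xE2 = 11100010 → 3-byte char #5 = E2 87 98.
Offset 16: leading byte 0xF4 = 11110100 → 4-byte char #6 = F4 82 BB BE.
Leading byte 0xF4 = 11110100 matches 11110xxx → 4-byte sequence.
Byte 1: 0xF4 = 11110100, payload 100 (3 bits).
Byte 2: 0x82 = 10000010 (10xxxxxx ✓), payload 000010.
Byte 3: 0xBB = 10111011 (10xxxxxx ✓), payload 111011.
Byte 4: 0xBE = 10111110 (10xxxxxx ✓), payload 111110.
Concatenate: 100000010111011111110 = 0x102EFE (21 bits → U+102EFE).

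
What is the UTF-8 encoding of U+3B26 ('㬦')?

E3 AC A6

U+3B26 = 0x3B26 = 15142 decimal. In range U+0800–U+FFFF → 3-byte form: 1110xxxx 10xxxxxx 10xxxxxx.
Binary (16 bits): 0011101100100110.
Split 4+6+6: 0011 | 101100 | 100110.
Byte 1: 11100011 = 0xE3.
Byte 2: 10101100 = 0xAC.
Byte 3: 10100110 = 0xA6.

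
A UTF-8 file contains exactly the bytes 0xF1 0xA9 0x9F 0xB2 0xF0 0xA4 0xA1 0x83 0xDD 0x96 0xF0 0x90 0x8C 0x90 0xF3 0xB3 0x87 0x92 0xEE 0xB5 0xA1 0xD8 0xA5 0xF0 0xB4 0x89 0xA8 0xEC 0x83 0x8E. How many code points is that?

Byte at offset 0: 0xF1 = 11110001 → 4-byte char (#1). Advance 4.
Byte at offset 4: 0xF0 = 11110000 → 4-byte char (#2). Advance 4.
Byte at offset 8: 0xDD = 11011101 → 2-byte char (#3). Advance 2.
Byte at offset 10: 0xF0 = 11110000 → 4-byte char (#4). Advance 4.
Byte at offset 14: 0xF3 = 11110011 → 4-byte char (#5). Advance 4.
Byte at offset 18: 0xEE = 11101110 → 3-byte char (#6). Advance 3.
Byte at offset 21: 0xD8 = 11011000 → 2-byte char (#7). Advance 2.
Byte at offset 23: 0xF0 = 11110000 → 4-byte char (#8). Advance 4.
Byte at offset 27: 0xEC = 11101100 → 3-byte char (#9). Advance 3.
Reached end at offset 30 after 9 code points.

9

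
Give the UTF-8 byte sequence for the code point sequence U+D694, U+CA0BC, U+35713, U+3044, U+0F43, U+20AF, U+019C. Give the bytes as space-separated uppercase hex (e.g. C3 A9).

ED 9A 94 F3 8A 82 BC F0 B5 9C 93 E3 81 84 E0 BD 83 E2 82 AF C6 9C

U+D694: 3-byte form → ED 9A 94.
U+CA0BC: 4-byte form → F3 8A 82 BC.
U+35713: 4-byte form → F0 B5 9C 93.
U+3044: 3-byte form → E3 81 84.
U+0F43: 3-byte form → E0 BD 83.
U+20AF: 3-byte form → E2 82 AF.
U+019C: 2-byte form → C6 9C.
Concatenated (22 bytes): ED 9A 94 F3 8A 82 BC F0 B5 9C 93 E3 81 84 E0 BD 83 E2 82 AF C6 9C.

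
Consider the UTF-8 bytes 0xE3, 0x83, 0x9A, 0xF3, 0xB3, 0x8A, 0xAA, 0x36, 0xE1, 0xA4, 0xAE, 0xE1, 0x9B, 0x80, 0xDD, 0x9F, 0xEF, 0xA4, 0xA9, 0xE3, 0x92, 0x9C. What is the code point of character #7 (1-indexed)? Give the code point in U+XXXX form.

Offset 0: leading byte 0xE3 = 11100011 → 3-byte char #1 = E3 83 9A.
Offset 3: leading byte 0xF3 = 11110011 → 4-byte char #2 = F3 B3 8A AA.
Offset 7: leading byte 0x36 = 00110110 → 1-byte char #3 = 36.
Offset 8: leading byte 0xE1 = 11100001 → 3-byte char #4 = E1 A4 AE.
Offset 11: leading byte 0xE1 = 11100001 → 3-byte char #5 = E1 9B 80.
Offset 14: leading byte 0xDD = 11011101 → 2-byte char #6 = DD 9F.
Offset 16: leading byte 0xEF = 11101111 → 3-byte char #7 = EF A4 A9.
Leading byte 0xEF = 11101111 matches 1110xxxx → 3-byte sequence.
Byte 1: 0xEF = 11101111, payload 1111 (4 bits).
Byte 2: 0xA4 = 10100100 (10xxxxxx ✓), payload 100100.
Byte 3: 0xA9 = 10101001 (10xxxxxx ✓), payload 101001.
Concatenate: 1111100100101001 = 0xF929 (16 bits → U+F929).

U+F929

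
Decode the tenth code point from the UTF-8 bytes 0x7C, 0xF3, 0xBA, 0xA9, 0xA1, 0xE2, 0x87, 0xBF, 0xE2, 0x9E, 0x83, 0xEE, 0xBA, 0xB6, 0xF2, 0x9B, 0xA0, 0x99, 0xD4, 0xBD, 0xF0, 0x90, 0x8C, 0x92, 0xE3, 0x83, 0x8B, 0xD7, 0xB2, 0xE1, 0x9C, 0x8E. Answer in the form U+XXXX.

U+05F2

Offset 0: leading byte 0x7C = 01111100 → 1-byte char #1 = 7C.
Offset 1: leading byte 0xF3 = 11110011 → 4-byte char #2 = F3 BA A9 A1.
Offset 5: leading byte 0xE2 = 11100010 → 3-byte char #3 = E2 87 BF.
Offset 8: leading byte 0xE2 = 11100010 → 3-byte char #4 = E2 9E 83.
Offset 11: leading byte 0xEE = 11101110 → 3-byte char #5 = EE BA B6.
Offset 14: leading byte 0xF2 = 11110010 → 4-byte char #6 = F2 9B A0 99.
Offset 18: leading byte 0xD4 = 11010100 → 2-byte char #7 = D4 BD.
Offset 20: leading byte 0xF0 = 11110000 → 4-byte char #8 = F0 90 8C 92.
Offset 24: leading byte 0xE3 = 11100011 → 3-byte char #9 = E3 83 8B.
Offset 27: leading byte 0xD7 = 11010111 → 2-byte char #10 = D7 B2.
Leading byte 0xD7 = 11010111 matches 110xxxxx → 2-byte sequence.
Byte 1: 0xD7 = 11010111, payload 10111 (5 bits).
Byte 2: 0xB2 = 10110010 (10xxxxxx ✓), payload 110010.
Concatenate: 10111110010 = 0x5F2 (11 bits → U+05F2).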